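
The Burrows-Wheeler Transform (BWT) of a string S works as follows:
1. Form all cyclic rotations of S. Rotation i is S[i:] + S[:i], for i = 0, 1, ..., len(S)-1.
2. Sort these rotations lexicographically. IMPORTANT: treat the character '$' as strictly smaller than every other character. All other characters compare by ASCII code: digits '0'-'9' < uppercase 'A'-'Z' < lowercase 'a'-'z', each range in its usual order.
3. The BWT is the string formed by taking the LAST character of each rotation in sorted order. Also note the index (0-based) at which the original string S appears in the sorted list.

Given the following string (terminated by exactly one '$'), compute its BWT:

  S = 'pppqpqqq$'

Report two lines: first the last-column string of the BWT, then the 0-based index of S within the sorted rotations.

All 9 rotations (rotation i = S[i:]+S[:i]):
  rot[0] = pppqpqqq$
  rot[1] = ppqpqqq$p
  rot[2] = pqpqqq$pp
  rot[3] = qpqqq$ppp
  rot[4] = pqqq$pppq
  rot[5] = qqq$pppqp
  rot[6] = qq$pppqpq
  rot[7] = q$pppqpqq
  rot[8] = $pppqpqqq
Sorted (with $ < everything):
  sorted[0] = $pppqpqqq  (last char: 'q')
  sorted[1] = pppqpqqq$  (last char: '$')
  sorted[2] = ppqpqqq$p  (last char: 'p')
  sorted[3] = pqpqqq$pp  (last char: 'p')
  sorted[4] = pqqq$pppq  (last char: 'q')
  sorted[5] = q$pppqpqq  (last char: 'q')
  sorted[6] = qpqqq$ppp  (last char: 'p')
  sorted[7] = qq$pppqpq  (last char: 'q')
  sorted[8] = qqq$pppqp  (last char: 'p')
Last column: q$ppqqpqp
Original string S is at sorted index 1

Answer: q$ppqqpqp
1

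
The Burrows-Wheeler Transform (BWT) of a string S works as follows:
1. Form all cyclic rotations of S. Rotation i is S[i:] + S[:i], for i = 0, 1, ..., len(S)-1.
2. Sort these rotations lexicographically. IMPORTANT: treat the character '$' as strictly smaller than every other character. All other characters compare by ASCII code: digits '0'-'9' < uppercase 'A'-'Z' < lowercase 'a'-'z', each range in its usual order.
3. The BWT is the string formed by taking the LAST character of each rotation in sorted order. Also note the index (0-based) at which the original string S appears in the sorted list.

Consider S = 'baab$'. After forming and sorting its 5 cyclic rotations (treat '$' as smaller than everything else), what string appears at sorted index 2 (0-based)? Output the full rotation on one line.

All 5 rotations (rotation i = S[i:]+S[:i]):
  rot[0] = baab$
  rot[1] = aab$b
  rot[2] = ab$ba
  rot[3] = b$baa
  rot[4] = $baab
Sorted (with $ < everything):
  sorted[0] = $baab
  sorted[1] = aab$b
  sorted[2] = ab$ba
  sorted[3] = b$baa
  sorted[4] = baab$
sorted[2] = ab$ba

Answer: ab$ba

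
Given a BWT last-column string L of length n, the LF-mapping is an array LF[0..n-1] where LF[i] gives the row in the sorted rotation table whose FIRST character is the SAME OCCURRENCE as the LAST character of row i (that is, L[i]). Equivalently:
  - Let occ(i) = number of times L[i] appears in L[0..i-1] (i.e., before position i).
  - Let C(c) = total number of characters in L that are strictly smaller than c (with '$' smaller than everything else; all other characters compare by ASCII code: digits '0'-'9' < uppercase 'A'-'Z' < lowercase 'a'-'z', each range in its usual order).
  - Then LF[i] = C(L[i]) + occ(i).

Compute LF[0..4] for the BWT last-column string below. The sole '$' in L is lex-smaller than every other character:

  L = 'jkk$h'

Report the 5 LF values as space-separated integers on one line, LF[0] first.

Answer: 2 3 4 0 1

Derivation:
Char counts: '$':1, 'h':1, 'j':1, 'k':2
C (first-col start): C('$')=0, C('h')=1, C('j')=2, C('k')=3
L[0]='j': occ=0, LF[0]=C('j')+0=2+0=2
L[1]='k': occ=0, LF[1]=C('k')+0=3+0=3
L[2]='k': occ=1, LF[2]=C('k')+1=3+1=4
L[3]='$': occ=0, LF[3]=C('$')+0=0+0=0
L[4]='h': occ=0, LF[4]=C('h')+0=1+0=1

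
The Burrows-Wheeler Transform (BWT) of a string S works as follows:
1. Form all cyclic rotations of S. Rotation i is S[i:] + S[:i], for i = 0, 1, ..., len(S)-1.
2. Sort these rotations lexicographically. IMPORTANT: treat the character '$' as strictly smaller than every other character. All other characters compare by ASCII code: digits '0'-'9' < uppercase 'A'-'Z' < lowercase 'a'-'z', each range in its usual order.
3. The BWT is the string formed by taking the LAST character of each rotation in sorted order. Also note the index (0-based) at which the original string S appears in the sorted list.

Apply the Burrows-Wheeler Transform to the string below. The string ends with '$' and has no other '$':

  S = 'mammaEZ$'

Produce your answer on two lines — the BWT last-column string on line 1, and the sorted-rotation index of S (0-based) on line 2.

All 8 rotations (rotation i = S[i:]+S[:i]):
  rot[0] = mammaEZ$
  rot[1] = ammaEZ$m
  rot[2] = mmaEZ$ma
  rot[3] = maEZ$mam
  rot[4] = aEZ$mamm
  rot[5] = EZ$mamma
  rot[6] = Z$mammaE
  rot[7] = $mammaEZ
Sorted (with $ < everything):
  sorted[0] = $mammaEZ  (last char: 'Z')
  sorted[1] = EZ$mamma  (last char: 'a')
  sorted[2] = Z$mammaE  (last char: 'E')
  sorted[3] = aEZ$mamm  (last char: 'm')
  sorted[4] = ammaEZ$m  (last char: 'm')
  sorted[5] = maEZ$mam  (last char: 'm')
  sorted[6] = mammaEZ$  (last char: '$')
  sorted[7] = mmaEZ$ma  (last char: 'a')
Last column: ZaEmmm$a
Original string S is at sorted index 6

Answer: ZaEmmm$a
6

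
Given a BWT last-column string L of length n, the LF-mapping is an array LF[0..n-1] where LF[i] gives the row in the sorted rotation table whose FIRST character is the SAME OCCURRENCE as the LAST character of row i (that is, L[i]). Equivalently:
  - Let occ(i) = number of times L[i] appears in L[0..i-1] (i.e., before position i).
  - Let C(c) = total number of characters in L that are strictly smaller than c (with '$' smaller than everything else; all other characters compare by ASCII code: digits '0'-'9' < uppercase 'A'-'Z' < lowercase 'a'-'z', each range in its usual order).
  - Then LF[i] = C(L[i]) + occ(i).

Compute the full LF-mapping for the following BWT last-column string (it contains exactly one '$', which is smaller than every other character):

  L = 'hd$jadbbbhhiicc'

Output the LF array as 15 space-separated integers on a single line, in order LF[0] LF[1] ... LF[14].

Answer: 9 7 0 14 1 8 2 3 4 10 11 12 13 5 6

Derivation:
Char counts: '$':1, 'a':1, 'b':3, 'c':2, 'd':2, 'h':3, 'i':2, 'j':1
C (first-col start): C('$')=0, C('a')=1, C('b')=2, C('c')=5, C('d')=7, C('h')=9, C('i')=12, C('j')=14
L[0]='h': occ=0, LF[0]=C('h')+0=9+0=9
L[1]='d': occ=0, LF[1]=C('d')+0=7+0=7
L[2]='$': occ=0, LF[2]=C('$')+0=0+0=0
L[3]='j': occ=0, LF[3]=C('j')+0=14+0=14
L[4]='a': occ=0, LF[4]=C('a')+0=1+0=1
L[5]='d': occ=1, LF[5]=C('d')+1=7+1=8
L[6]='b': occ=0, LF[6]=C('b')+0=2+0=2
L[7]='b': occ=1, LF[7]=C('b')+1=2+1=3
L[8]='b': occ=2, LF[8]=C('b')+2=2+2=4
L[9]='h': occ=1, LF[9]=C('h')+1=9+1=10
L[10]='h': occ=2, LF[10]=C('h')+2=9+2=11
L[11]='i': occ=0, LF[11]=C('i')+0=12+0=12
L[12]='i': occ=1, LF[12]=C('i')+1=12+1=13
L[13]='c': occ=0, LF[13]=C('c')+0=5+0=5
L[14]='c': occ=1, LF[14]=C('c')+1=5+1=6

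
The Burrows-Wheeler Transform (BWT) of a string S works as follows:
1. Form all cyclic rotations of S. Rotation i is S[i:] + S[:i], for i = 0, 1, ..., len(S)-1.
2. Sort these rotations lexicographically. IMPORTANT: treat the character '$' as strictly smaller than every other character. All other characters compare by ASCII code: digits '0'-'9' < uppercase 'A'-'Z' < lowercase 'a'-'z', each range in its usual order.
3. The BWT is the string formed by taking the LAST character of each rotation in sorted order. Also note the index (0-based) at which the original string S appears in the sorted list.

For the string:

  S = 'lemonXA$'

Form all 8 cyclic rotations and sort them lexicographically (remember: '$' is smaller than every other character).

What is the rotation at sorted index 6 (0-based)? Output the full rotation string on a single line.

Answer: nXA$lemo

Derivation:
All 8 rotations (rotation i = S[i:]+S[:i]):
  rot[0] = lemonXA$
  rot[1] = emonXA$l
  rot[2] = monXA$le
  rot[3] = onXA$lem
  rot[4] = nXA$lemo
  rot[5] = XA$lemon
  rot[6] = A$lemonX
  rot[7] = $lemonXA
Sorted (with $ < everything):
  sorted[0] = $lemonXA
  sorted[1] = A$lemonX
  sorted[2] = XA$lemon
  sorted[3] = emonXA$l
  sorted[4] = lemonXA$
  sorted[5] = monXA$le
  sorted[6] = nXA$lemo
  sorted[7] = onXA$lem
sorted[6] = nXA$lemo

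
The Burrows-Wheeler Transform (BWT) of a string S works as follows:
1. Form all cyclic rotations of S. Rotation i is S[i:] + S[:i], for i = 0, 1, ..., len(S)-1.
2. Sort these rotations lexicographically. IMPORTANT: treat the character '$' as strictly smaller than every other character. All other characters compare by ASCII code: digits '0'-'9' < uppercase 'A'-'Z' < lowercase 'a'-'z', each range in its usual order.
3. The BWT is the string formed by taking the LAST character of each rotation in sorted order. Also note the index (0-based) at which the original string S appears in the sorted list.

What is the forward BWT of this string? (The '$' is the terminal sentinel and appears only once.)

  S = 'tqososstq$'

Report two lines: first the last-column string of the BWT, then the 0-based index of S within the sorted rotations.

All 10 rotations (rotation i = S[i:]+S[:i]):
  rot[0] = tqososstq$
  rot[1] = qososstq$t
  rot[2] = ososstq$tq
  rot[3] = sosstq$tqo
  rot[4] = osstq$tqos
  rot[5] = sstq$tqoso
  rot[6] = stq$tqosos
  rot[7] = tq$tqososs
  rot[8] = q$tqososst
  rot[9] = $tqososstq
Sorted (with $ < everything):
  sorted[0] = $tqososstq  (last char: 'q')
  sorted[1] = ososstq$tq  (last char: 'q')
  sorted[2] = osstq$tqos  (last char: 's')
  sorted[3] = q$tqososst  (last char: 't')
  sorted[4] = qososstq$t  (last char: 't')
  sorted[5] = sosstq$tqo  (last char: 'o')
  sorted[6] = sstq$tqoso  (last char: 'o')
  sorted[7] = stq$tqosos  (last char: 's')
  sorted[8] = tq$tqososs  (last char: 's')
  sorted[9] = tqososstq$  (last char: '$')
Last column: qqsttooss$
Original string S is at sorted index 9

Answer: qqsttooss$
9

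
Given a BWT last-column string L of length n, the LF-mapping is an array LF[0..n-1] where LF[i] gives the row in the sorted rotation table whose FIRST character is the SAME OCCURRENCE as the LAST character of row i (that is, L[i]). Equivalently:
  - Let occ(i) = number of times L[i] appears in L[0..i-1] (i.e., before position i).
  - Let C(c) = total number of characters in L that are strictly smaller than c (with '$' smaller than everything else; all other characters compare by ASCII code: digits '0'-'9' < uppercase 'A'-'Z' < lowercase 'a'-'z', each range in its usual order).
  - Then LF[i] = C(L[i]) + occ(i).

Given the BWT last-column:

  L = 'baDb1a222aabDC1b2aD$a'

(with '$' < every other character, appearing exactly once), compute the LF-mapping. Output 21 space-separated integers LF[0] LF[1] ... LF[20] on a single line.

Char counts: '$':1, '1':2, '2':4, 'C':1, 'D':3, 'a':6, 'b':4
C (first-col start): C('$')=0, C('1')=1, C('2')=3, C('C')=7, C('D')=8, C('a')=11, C('b')=17
L[0]='b': occ=0, LF[0]=C('b')+0=17+0=17
L[1]='a': occ=0, LF[1]=C('a')+0=11+0=11
L[2]='D': occ=0, LF[2]=C('D')+0=8+0=8
L[3]='b': occ=1, LF[3]=C('b')+1=17+1=18
L[4]='1': occ=0, LF[4]=C('1')+0=1+0=1
L[5]='a': occ=1, LF[5]=C('a')+1=11+1=12
L[6]='2': occ=0, LF[6]=C('2')+0=3+0=3
L[7]='2': occ=1, LF[7]=C('2')+1=3+1=4
L[8]='2': occ=2, LF[8]=C('2')+2=3+2=5
L[9]='a': occ=2, LF[9]=C('a')+2=11+2=13
L[10]='a': occ=3, LF[10]=C('a')+3=11+3=14
L[11]='b': occ=2, LF[11]=C('b')+2=17+2=19
L[12]='D': occ=1, LF[12]=C('D')+1=8+1=9
L[13]='C': occ=0, LF[13]=C('C')+0=7+0=7
L[14]='1': occ=1, LF[14]=C('1')+1=1+1=2
L[15]='b': occ=3, LF[15]=C('b')+3=17+3=20
L[16]='2': occ=3, LF[16]=C('2')+3=3+3=6
L[17]='a': occ=4, LF[17]=C('a')+4=11+4=15
L[18]='D': occ=2, LF[18]=C('D')+2=8+2=10
L[19]='$': occ=0, LF[19]=C('$')+0=0+0=0
L[20]='a': occ=5, LF[20]=C('a')+5=11+5=16

Answer: 17 11 8 18 1 12 3 4 5 13 14 19 9 7 2 20 6 15 10 0 16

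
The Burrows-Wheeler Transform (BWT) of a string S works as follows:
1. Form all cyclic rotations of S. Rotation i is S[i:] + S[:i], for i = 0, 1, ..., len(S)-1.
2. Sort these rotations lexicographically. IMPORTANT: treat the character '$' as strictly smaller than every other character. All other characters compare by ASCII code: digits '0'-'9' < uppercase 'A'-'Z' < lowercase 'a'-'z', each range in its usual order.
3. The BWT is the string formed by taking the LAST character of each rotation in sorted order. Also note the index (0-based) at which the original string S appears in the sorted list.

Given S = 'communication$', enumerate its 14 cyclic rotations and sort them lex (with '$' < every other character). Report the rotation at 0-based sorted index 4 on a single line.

Answer: ication$commun

Derivation:
All 14 rotations (rotation i = S[i:]+S[:i]):
  rot[0] = communication$
  rot[1] = ommunication$c
  rot[2] = mmunication$co
  rot[3] = munication$com
  rot[4] = unication$comm
  rot[5] = nication$commu
  rot[6] = ication$commun
  rot[7] = cation$communi
  rot[8] = ation$communic
  rot[9] = tion$communica
  rot[10] = ion$communicat
  rot[11] = on$communicati
  rot[12] = n$communicatio
  rot[13] = $communication
Sorted (with $ < everything):
  sorted[0] = $communication
  sorted[1] = ation$communic
  sorted[2] = cation$communi
  sorted[3] = communication$
  sorted[4] = ication$commun
  sorted[5] = ion$communicat
  sorted[6] = mmunication$co
  sorted[7] = munication$com
  sorted[8] = n$communicatio
  sorted[9] = nication$commu
  sorted[10] = ommunication$c
  sorted[11] = on$communicati
  sorted[12] = tion$communica
  sorted[13] = unication$comm
sorted[4] = ication$commun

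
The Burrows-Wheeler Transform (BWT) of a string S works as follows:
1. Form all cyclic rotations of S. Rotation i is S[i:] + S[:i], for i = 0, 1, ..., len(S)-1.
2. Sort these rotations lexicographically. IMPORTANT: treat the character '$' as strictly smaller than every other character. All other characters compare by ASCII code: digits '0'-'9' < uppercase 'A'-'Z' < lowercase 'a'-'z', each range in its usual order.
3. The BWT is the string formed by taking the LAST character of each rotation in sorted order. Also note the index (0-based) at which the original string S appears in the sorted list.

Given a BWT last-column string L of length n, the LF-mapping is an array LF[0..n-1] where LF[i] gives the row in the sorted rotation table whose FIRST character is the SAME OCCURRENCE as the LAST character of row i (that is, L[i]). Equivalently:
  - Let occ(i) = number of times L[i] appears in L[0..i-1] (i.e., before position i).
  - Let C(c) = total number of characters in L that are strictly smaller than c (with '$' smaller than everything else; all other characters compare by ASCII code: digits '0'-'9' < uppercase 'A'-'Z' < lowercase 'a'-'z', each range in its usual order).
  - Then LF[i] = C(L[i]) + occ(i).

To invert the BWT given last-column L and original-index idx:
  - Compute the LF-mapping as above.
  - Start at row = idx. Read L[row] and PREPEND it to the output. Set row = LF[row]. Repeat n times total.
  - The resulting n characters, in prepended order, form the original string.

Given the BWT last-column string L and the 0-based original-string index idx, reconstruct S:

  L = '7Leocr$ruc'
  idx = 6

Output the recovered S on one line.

Answer: occurreL7$

Derivation:
LF mapping: 1 2 5 6 3 7 0 8 9 4
Walk LF starting at row 6, prepending L[row]:
  step 1: row=6, L[6]='$', prepend. Next row=LF[6]=0
  step 2: row=0, L[0]='7', prepend. Next row=LF[0]=1
  step 3: row=1, L[1]='L', prepend. Next row=LF[1]=2
  step 4: row=2, L[2]='e', prepend. Next row=LF[2]=5
  step 5: row=5, L[5]='r', prepend. Next row=LF[5]=7
  step 6: row=7, L[7]='r', prepend. Next row=LF[7]=8
  step 7: row=8, L[8]='u', prepend. Next row=LF[8]=9
  step 8: row=9, L[9]='c', prepend. Next row=LF[9]=4
  step 9: row=4, L[4]='c', prepend. Next row=LF[4]=3
  step 10: row=3, L[3]='o', prepend. Next row=LF[3]=6
Reversed output: occurreL7$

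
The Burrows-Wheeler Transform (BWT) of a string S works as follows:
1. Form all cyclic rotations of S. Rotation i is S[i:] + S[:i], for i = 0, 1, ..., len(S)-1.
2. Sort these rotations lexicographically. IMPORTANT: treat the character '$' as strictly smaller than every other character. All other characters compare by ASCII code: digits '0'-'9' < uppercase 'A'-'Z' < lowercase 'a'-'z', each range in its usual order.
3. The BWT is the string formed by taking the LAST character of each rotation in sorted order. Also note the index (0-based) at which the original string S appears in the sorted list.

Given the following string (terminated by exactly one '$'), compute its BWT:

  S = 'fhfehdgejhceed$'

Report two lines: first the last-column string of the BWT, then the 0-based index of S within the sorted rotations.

Answer: dhehecfgh$djefe
9

Derivation:
All 15 rotations (rotation i = S[i:]+S[:i]):
  rot[0] = fhfehdgejhceed$
  rot[1] = hfehdgejhceed$f
  rot[2] = fehdgejhceed$fh
  rot[3] = ehdgejhceed$fhf
  rot[4] = hdgejhceed$fhfe
  rot[5] = dgejhceed$fhfeh
  rot[6] = gejhceed$fhfehd
  rot[7] = ejhceed$fhfehdg
  rot[8] = jhceed$fhfehdge
  rot[9] = hceed$fhfehdgej
  rot[10] = ceed$fhfehdgejh
  rot[11] = eed$fhfehdgejhc
  rot[12] = ed$fhfehdgejhce
  rot[13] = d$fhfehdgejhcee
  rot[14] = $fhfehdgejhceed
Sorted (with $ < everything):
  sorted[0] = $fhfehdgejhceed  (last char: 'd')
  sorted[1] = ceed$fhfehdgejh  (last char: 'h')
  sorted[2] = d$fhfehdgejhcee  (last char: 'e')
  sorted[3] = dgejhceed$fhfeh  (last char: 'h')
  sorted[4] = ed$fhfehdgejhce  (last char: 'e')
  sorted[5] = eed$fhfehdgejhc  (last char: 'c')
  sorted[6] = ehdgejhceed$fhf  (last char: 'f')
  sorted[7] = ejhceed$fhfehdg  (last char: 'g')
  sorted[8] = fehdgejhceed$fh  (last char: 'h')
  sorted[9] = fhfehdgejhceed$  (last char: '$')
  sorted[10] = gejhceed$fhfehd  (last char: 'd')
  sorted[11] = hceed$fhfehdgej  (last char: 'j')
  sorted[12] = hdgejhceed$fhfe  (last char: 'e')
  sorted[13] = hfehdgejhceed$f  (last char: 'f')
  sorted[14] = jhceed$fhfehdge  (last char: 'e')
Last column: dhehecfgh$djefe
Original string S is at sorted index 9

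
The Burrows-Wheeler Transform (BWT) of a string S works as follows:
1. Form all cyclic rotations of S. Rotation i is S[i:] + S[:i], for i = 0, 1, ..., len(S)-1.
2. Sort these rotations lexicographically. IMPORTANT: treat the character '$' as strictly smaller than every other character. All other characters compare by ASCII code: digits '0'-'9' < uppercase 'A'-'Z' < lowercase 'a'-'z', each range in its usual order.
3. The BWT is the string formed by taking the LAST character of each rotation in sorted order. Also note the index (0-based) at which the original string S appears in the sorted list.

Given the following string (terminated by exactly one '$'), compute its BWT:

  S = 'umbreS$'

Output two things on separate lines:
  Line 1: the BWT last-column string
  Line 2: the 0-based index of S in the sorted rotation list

Answer: Semrub$
6

Derivation:
All 7 rotations (rotation i = S[i:]+S[:i]):
  rot[0] = umbreS$
  rot[1] = mbreS$u
  rot[2] = breS$um
  rot[3] = reS$umb
  rot[4] = eS$umbr
  rot[5] = S$umbre
  rot[6] = $umbreS
Sorted (with $ < everything):
  sorted[0] = $umbreS  (last char: 'S')
  sorted[1] = S$umbre  (last char: 'e')
  sorted[2] = breS$um  (last char: 'm')
  sorted[3] = eS$umbr  (last char: 'r')
  sorted[4] = mbreS$u  (last char: 'u')
  sorted[5] = reS$umb  (last char: 'b')
  sorted[6] = umbreS$  (last char: '$')
Last column: Semrub$
Original string S is at sorted index 6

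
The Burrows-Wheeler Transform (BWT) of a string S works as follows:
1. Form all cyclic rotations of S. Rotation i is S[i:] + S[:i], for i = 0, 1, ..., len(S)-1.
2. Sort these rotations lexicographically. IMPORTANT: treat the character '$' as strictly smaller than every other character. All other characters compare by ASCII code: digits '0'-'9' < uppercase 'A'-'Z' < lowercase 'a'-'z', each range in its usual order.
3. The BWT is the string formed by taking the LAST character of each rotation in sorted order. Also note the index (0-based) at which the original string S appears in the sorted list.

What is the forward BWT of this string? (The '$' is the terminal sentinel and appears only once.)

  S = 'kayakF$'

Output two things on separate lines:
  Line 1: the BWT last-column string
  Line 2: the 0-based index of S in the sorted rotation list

Answer: Fkyka$a
5

Derivation:
All 7 rotations (rotation i = S[i:]+S[:i]):
  rot[0] = kayakF$
  rot[1] = ayakF$k
  rot[2] = yakF$ka
  rot[3] = akF$kay
  rot[4] = kF$kaya
  rot[5] = F$kayak
  rot[6] = $kayakF
Sorted (with $ < everything):
  sorted[0] = $kayakF  (last char: 'F')
  sorted[1] = F$kayak  (last char: 'k')
  sorted[2] = akF$kay  (last char: 'y')
  sorted[3] = ayakF$k  (last char: 'k')
  sorted[4] = kF$kaya  (last char: 'a')
  sorted[5] = kayakF$  (last char: '$')
  sorted[6] = yakF$ka  (last char: 'a')
Last column: Fkyka$a
Original string S is at sorted index 5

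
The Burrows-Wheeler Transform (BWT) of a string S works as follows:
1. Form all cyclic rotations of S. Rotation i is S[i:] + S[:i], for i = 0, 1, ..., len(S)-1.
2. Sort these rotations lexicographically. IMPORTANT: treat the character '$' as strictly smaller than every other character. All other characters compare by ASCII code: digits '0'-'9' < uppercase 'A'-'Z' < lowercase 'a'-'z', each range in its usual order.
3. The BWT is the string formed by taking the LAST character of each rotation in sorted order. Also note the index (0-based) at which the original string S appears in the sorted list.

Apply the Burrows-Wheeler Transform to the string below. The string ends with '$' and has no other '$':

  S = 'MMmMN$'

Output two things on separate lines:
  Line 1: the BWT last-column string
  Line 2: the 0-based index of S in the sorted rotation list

Answer: N$mMMM
1

Derivation:
All 6 rotations (rotation i = S[i:]+S[:i]):
  rot[0] = MMmMN$
  rot[1] = MmMN$M
  rot[2] = mMN$MM
  rot[3] = MN$MMm
  rot[4] = N$MMmM
  rot[5] = $MMmMN
Sorted (with $ < everything):
  sorted[0] = $MMmMN  (last char: 'N')
  sorted[1] = MMmMN$  (last char: '$')
  sorted[2] = MN$MMm  (last char: 'm')
  sorted[3] = MmMN$M  (last char: 'M')
  sorted[4] = N$MMmM  (last char: 'M')
  sorted[5] = mMN$MM  (last char: 'M')
Last column: N$mMMM
Original string S is at sorted index 1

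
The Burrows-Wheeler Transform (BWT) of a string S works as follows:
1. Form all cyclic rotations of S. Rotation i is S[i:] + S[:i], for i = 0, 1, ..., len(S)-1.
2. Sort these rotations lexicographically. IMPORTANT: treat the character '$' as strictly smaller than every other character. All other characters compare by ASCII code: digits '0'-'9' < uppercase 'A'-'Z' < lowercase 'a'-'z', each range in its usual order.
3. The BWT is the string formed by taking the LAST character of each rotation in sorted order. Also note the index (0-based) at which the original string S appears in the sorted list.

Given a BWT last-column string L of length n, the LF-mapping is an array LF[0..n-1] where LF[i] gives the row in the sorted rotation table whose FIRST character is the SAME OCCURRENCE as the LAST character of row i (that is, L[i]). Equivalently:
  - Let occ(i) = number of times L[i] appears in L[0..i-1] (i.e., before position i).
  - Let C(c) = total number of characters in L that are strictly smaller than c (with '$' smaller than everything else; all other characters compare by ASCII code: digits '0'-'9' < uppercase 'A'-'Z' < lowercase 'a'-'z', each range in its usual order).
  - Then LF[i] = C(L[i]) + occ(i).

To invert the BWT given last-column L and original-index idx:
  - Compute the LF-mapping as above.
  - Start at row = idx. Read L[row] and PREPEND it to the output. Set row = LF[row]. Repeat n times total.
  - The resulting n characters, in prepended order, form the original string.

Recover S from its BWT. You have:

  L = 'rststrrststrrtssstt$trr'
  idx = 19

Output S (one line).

LF mapping: 1 8 15 9 16 2 3 10 17 11 18 4 5 19 12 13 14 20 21 0 22 6 7
Walk LF starting at row 19, prepending L[row]:
  step 1: row=19, L[19]='$', prepend. Next row=LF[19]=0
  step 2: row=0, L[0]='r', prepend. Next row=LF[0]=1
  step 3: row=1, L[1]='s', prepend. Next row=LF[1]=8
  step 4: row=8, L[8]='t', prepend. Next row=LF[8]=17
  step 5: row=17, L[17]='t', prepend. Next row=LF[17]=20
  step 6: row=20, L[20]='t', prepend. Next row=LF[20]=22
  step 7: row=22, L[22]='r', prepend. Next row=LF[22]=7
  step 8: row=7, L[7]='s', prepend. Next row=LF[7]=10
  step 9: row=10, L[10]='t', prepend. Next row=LF[10]=18
  step 10: row=18, L[18]='t', prepend. Next row=LF[18]=21
  step 11: row=21, L[21]='r', prepend. Next row=LF[21]=6
  step 12: row=6, L[6]='r', prepend. Next row=LF[6]=3
  step 13: row=3, L[3]='s', prepend. Next row=LF[3]=9
  step 14: row=9, L[9]='s', prepend. Next row=LF[9]=11
  step 15: row=11, L[11]='r', prepend. Next row=LF[11]=4
  step 16: row=4, L[4]='t', prepend. Next row=LF[4]=16
  step 17: row=16, L[16]='s', prepend. Next row=LF[16]=14
  step 18: row=14, L[14]='s', prepend. Next row=LF[14]=12
  step 19: row=12, L[12]='r', prepend. Next row=LF[12]=5
  step 20: row=5, L[5]='r', prepend. Next row=LF[5]=2
  step 21: row=2, L[2]='t', prepend. Next row=LF[2]=15
  step 22: row=15, L[15]='s', prepend. Next row=LF[15]=13
  step 23: row=13, L[13]='t', prepend. Next row=LF[13]=19
Reversed output: tstrrsstrssrrttsrtttsr$

Answer: tstrrsstrssrrttsrtttsr$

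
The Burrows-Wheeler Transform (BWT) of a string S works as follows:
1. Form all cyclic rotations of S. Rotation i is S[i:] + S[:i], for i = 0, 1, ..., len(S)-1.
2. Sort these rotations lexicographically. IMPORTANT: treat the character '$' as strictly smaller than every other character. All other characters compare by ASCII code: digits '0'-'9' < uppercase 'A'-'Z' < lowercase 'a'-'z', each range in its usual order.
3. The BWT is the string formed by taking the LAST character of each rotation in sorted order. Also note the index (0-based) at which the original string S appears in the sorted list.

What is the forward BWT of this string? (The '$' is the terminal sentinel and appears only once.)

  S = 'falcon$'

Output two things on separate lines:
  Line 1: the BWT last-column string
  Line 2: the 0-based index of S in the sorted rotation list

All 7 rotations (rotation i = S[i:]+S[:i]):
  rot[0] = falcon$
  rot[1] = alcon$f
  rot[2] = lcon$fa
  rot[3] = con$fal
  rot[4] = on$falc
  rot[5] = n$falco
  rot[6] = $falcon
Sorted (with $ < everything):
  sorted[0] = $falcon  (last char: 'n')
  sorted[1] = alcon$f  (last char: 'f')
  sorted[2] = con$fal  (last char: 'l')
  sorted[3] = falcon$  (last char: '$')
  sorted[4] = lcon$fa  (last char: 'a')
  sorted[5] = n$falco  (last char: 'o')
  sorted[6] = on$falc  (last char: 'c')
Last column: nfl$aoc
Original string S is at sorted index 3

Answer: nfl$aoc
3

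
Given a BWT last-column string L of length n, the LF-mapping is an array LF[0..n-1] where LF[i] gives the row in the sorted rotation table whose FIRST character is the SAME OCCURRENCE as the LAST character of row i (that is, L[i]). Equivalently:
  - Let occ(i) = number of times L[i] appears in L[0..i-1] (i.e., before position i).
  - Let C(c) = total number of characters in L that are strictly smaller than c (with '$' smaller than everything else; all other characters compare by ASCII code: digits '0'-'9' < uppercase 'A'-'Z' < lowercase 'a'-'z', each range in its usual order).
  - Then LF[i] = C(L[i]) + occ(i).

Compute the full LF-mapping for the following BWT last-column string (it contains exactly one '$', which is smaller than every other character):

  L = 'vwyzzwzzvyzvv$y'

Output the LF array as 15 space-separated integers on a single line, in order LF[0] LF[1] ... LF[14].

Char counts: '$':1, 'v':4, 'w':2, 'y':3, 'z':5
C (first-col start): C('$')=0, C('v')=1, C('w')=5, C('y')=7, C('z')=10
L[0]='v': occ=0, LF[0]=C('v')+0=1+0=1
L[1]='w': occ=0, LF[1]=C('w')+0=5+0=5
L[2]='y': occ=0, LF[2]=C('y')+0=7+0=7
L[3]='z': occ=0, LF[3]=C('z')+0=10+0=10
L[4]='z': occ=1, LF[4]=C('z')+1=10+1=11
L[5]='w': occ=1, LF[5]=C('w')+1=5+1=6
L[6]='z': occ=2, LF[6]=C('z')+2=10+2=12
L[7]='z': occ=3, LF[7]=C('z')+3=10+3=13
L[8]='v': occ=1, LF[8]=C('v')+1=1+1=2
L[9]='y': occ=1, LF[9]=C('y')+1=7+1=8
L[10]='z': occ=4, LF[10]=C('z')+4=10+4=14
L[11]='v': occ=2, LF[11]=C('v')+2=1+2=3
L[12]='v': occ=3, LF[12]=C('v')+3=1+3=4
L[13]='$': occ=0, LF[13]=C('$')+0=0+0=0
L[14]='y': occ=2, LF[14]=C('y')+2=7+2=9

Answer: 1 5 7 10 11 6 12 13 2 8 14 3 4 0 9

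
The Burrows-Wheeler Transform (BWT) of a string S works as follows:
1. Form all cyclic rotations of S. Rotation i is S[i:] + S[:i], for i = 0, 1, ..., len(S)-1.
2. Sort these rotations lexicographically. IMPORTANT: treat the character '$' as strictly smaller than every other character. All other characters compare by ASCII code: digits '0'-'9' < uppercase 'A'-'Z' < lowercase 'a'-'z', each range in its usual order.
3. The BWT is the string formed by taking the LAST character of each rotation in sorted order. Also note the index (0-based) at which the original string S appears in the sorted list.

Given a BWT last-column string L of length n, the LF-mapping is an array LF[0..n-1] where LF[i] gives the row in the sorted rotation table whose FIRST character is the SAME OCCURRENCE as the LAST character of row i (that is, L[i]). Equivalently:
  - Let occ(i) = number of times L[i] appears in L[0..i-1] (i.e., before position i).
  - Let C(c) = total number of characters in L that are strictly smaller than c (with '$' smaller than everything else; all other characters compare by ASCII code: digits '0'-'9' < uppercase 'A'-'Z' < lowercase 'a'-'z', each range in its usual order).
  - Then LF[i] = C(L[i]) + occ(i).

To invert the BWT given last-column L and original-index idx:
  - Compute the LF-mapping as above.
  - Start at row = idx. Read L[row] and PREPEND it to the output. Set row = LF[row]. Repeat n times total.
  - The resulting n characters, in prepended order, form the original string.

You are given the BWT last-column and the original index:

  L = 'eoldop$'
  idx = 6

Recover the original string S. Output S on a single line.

Answer: poodle$

Derivation:
LF mapping: 2 4 3 1 5 6 0
Walk LF starting at row 6, prepending L[row]:
  step 1: row=6, L[6]='$', prepend. Next row=LF[6]=0
  step 2: row=0, L[0]='e', prepend. Next row=LF[0]=2
  step 3: row=2, L[2]='l', prepend. Next row=LF[2]=3
  step 4: row=3, L[3]='d', prepend. Next row=LF[3]=1
  step 5: row=1, L[1]='o', prepend. Next row=LF[1]=4
  step 6: row=4, L[4]='o', prepend. Next row=LF[4]=5
  step 7: row=5, L[5]='p', prepend. Next row=LF[5]=6
Reversed output: poodle$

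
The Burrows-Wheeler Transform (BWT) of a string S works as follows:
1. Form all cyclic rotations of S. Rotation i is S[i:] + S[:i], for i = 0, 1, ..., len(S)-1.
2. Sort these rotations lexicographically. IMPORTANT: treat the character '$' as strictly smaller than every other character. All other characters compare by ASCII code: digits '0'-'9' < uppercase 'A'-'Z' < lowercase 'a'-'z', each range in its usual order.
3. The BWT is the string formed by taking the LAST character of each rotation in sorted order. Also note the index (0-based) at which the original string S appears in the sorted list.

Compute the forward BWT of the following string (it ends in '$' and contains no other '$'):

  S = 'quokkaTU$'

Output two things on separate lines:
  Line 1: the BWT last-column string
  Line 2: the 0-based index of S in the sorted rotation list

All 9 rotations (rotation i = S[i:]+S[:i]):
  rot[0] = quokkaTU$
  rot[1] = uokkaTU$q
  rot[2] = okkaTU$qu
  rot[3] = kkaTU$quo
  rot[4] = kaTU$quok
  rot[5] = aTU$quokk
  rot[6] = TU$quokka
  rot[7] = U$quokkaT
  rot[8] = $quokkaTU
Sorted (with $ < everything):
  sorted[0] = $quokkaTU  (last char: 'U')
  sorted[1] = TU$quokka  (last char: 'a')
  sorted[2] = U$quokkaT  (last char: 'T')
  sorted[3] = aTU$quokk  (last char: 'k')
  sorted[4] = kaTU$quok  (last char: 'k')
  sorted[5] = kkaTU$quo  (last char: 'o')
  sorted[6] = okkaTU$qu  (last char: 'u')
  sorted[7] = quokkaTU$  (last char: '$')
  sorted[8] = uokkaTU$q  (last char: 'q')
Last column: UaTkkou$q
Original string S is at sorted index 7

Answer: UaTkkou$q
7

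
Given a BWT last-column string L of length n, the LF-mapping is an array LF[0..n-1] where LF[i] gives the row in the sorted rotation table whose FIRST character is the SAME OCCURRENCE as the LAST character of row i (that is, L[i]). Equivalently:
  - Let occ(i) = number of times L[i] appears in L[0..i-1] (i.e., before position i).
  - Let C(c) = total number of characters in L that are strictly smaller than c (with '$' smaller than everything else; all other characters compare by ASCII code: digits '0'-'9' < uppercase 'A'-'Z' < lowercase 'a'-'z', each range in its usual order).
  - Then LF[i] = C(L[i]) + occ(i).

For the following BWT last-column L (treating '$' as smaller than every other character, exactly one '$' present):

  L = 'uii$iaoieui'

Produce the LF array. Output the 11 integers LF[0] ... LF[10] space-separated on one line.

Answer: 9 3 4 0 5 1 8 6 2 10 7

Derivation:
Char counts: '$':1, 'a':1, 'e':1, 'i':5, 'o':1, 'u':2
C (first-col start): C('$')=0, C('a')=1, C('e')=2, C('i')=3, C('o')=8, C('u')=9
L[0]='u': occ=0, LF[0]=C('u')+0=9+0=9
L[1]='i': occ=0, LF[1]=C('i')+0=3+0=3
L[2]='i': occ=1, LF[2]=C('i')+1=3+1=4
L[3]='$': occ=0, LF[3]=C('$')+0=0+0=0
L[4]='i': occ=2, LF[4]=C('i')+2=3+2=5
L[5]='a': occ=0, LF[5]=C('a')+0=1+0=1
L[6]='o': occ=0, LF[6]=C('o')+0=8+0=8
L[7]='i': occ=3, LF[7]=C('i')+3=3+3=6
L[8]='e': occ=0, LF[8]=C('e')+0=2+0=2
L[9]='u': occ=1, LF[9]=C('u')+1=9+1=10
L[10]='i': occ=4, LF[10]=C('i')+4=3+4=7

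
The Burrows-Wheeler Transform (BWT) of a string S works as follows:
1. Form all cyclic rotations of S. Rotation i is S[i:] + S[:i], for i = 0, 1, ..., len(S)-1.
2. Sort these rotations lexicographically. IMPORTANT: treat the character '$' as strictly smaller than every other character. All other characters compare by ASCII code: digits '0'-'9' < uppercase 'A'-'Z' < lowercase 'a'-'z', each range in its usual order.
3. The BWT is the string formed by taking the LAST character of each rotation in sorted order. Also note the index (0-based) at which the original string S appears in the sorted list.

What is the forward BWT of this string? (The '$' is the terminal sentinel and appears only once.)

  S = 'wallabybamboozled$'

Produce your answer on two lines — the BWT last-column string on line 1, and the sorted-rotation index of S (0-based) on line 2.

Answer: dlwbymaellzaabo$bo
15

Derivation:
All 18 rotations (rotation i = S[i:]+S[:i]):
  rot[0] = wallabybamboozled$
  rot[1] = allabybamboozled$w
  rot[2] = llabybamboozled$wa
  rot[3] = labybamboozled$wal
  rot[4] = abybamboozled$wall
  rot[5] = bybamboozled$walla
  rot[6] = ybamboozled$wallab
  rot[7] = bamboozled$wallaby
  rot[8] = amboozled$wallabyb
  rot[9] = mboozled$wallabyba
  rot[10] = boozled$wallabybam
  rot[11] = oozled$wallabybamb
  rot[12] = ozled$wallabybambo
  rot[13] = zled$wallabybamboo
  rot[14] = led$wallabybambooz
  rot[15] = ed$wallabybamboozl
  rot[16] = d$wallabybamboozle
  rot[17] = $wallabybamboozled
Sorted (with $ < everything):
  sorted[0] = $wallabybamboozled  (last char: 'd')
  sorted[1] = abybamboozled$wall  (last char: 'l')
  sorted[2] = allabybamboozled$w  (last char: 'w')
  sorted[3] = amboozled$wallabyb  (last char: 'b')
  sorted[4] = bamboozled$wallaby  (last char: 'y')
  sorted[5] = boozled$wallabybam  (last char: 'm')
  sorted[6] = bybamboozled$walla  (last char: 'a')
  sorted[7] = d$wallabybamboozle  (last char: 'e')
  sorted[8] = ed$wallabybamboozl  (last char: 'l')
  sorted[9] = labybamboozled$wal  (last char: 'l')
  sorted[10] = led$wallabybambooz  (last char: 'z')
  sorted[11] = llabybamboozled$wa  (last char: 'a')
  sorted[12] = mboozled$wallabyba  (last char: 'a')
  sorted[13] = oozled$wallabybamb  (last char: 'b')
  sorted[14] = ozled$wallabybambo  (last char: 'o')
  sorted[15] = wallabybamboozled$  (last char: '$')
  sorted[16] = ybamboozled$wallab  (last char: 'b')
  sorted[17] = zled$wallabybamboo  (last char: 'o')
Last column: dlwbymaellzaabo$bo
Original string S is at sorted index 15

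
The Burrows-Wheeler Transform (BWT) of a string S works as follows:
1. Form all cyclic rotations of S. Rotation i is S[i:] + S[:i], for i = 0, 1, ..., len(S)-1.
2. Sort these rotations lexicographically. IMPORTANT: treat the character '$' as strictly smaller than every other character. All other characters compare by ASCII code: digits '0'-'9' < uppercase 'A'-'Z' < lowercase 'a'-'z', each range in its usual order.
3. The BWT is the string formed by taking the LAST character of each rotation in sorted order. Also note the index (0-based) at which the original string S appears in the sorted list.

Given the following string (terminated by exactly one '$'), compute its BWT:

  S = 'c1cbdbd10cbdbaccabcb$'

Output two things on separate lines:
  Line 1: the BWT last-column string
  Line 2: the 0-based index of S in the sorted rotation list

Answer: b1dccbcdadcc$cb01abbb
12

Derivation:
All 21 rotations (rotation i = S[i:]+S[:i]):
  rot[0] = c1cbdbd10cbdbaccabcb$
  rot[1] = 1cbdbd10cbdbaccabcb$c
  rot[2] = cbdbd10cbdbaccabcb$c1
  rot[3] = bdbd10cbdbaccabcb$c1c
  rot[4] = dbd10cbdbaccabcb$c1cb
  rot[5] = bd10cbdbaccabcb$c1cbd
  rot[6] = d10cbdbaccabcb$c1cbdb
  rot[7] = 10cbdbaccabcb$c1cbdbd
  rot[8] = 0cbdbaccabcb$c1cbdbd1
  rot[9] = cbdbaccabcb$c1cbdbd10
  rot[10] = bdbaccabcb$c1cbdbd10c
  rot[11] = dbaccabcb$c1cbdbd10cb
  rot[12] = baccabcb$c1cbdbd10cbd
  rot[13] = accabcb$c1cbdbd10cbdb
  rot[14] = ccabcb$c1cbdbd10cbdba
  rot[15] = cabcb$c1cbdbd10cbdbac
  rot[16] = abcb$c1cbdbd10cbdbacc
  rot[17] = bcb$c1cbdbd10cbdbacca
  rot[18] = cb$c1cbdbd10cbdbaccab
  rot[19] = b$c1cbdbd10cbdbaccabc
  rot[20] = $c1cbdbd10cbdbaccabcb
Sorted (with $ < everything):
  sorted[0] = $c1cbdbd10cbdbaccabcb  (last char: 'b')
  sorted[1] = 0cbdbaccabcb$c1cbdbd1  (last char: '1')
  sorted[2] = 10cbdbaccabcb$c1cbdbd  (last char: 'd')
  sorted[3] = 1cbdbd10cbdbaccabcb$c  (last char: 'c')
  sorted[4] = abcb$c1cbdbd10cbdbacc  (last char: 'c')
  sorted[5] = accabcb$c1cbdbd10cbdb  (last char: 'b')
  sorted[6] = b$c1cbdbd10cbdbaccabc  (last char: 'c')
  sorted[7] = baccabcb$c1cbdbd10cbd  (last char: 'd')
  sorted[8] = bcb$c1cbdbd10cbdbacca  (last char: 'a')
  sorted[9] = bd10cbdbaccabcb$c1cbd  (last char: 'd')
  sorted[10] = bdbaccabcb$c1cbdbd10c  (last char: 'c')
  sorted[11] = bdbd10cbdbaccabcb$c1c  (last char: 'c')
  sorted[12] = c1cbdbd10cbdbaccabcb$  (last char: '$')
  sorted[13] = cabcb$c1cbdbd10cbdbac  (last char: 'c')
  sorted[14] = cb$c1cbdbd10cbdbaccab  (last char: 'b')
  sorted[15] = cbdbaccabcb$c1cbdbd10  (last char: '0')
  sorted[16] = cbdbd10cbdbaccabcb$c1  (last char: '1')
  sorted[17] = ccabcb$c1cbdbd10cbdba  (last char: 'a')
  sorted[18] = d10cbdbaccabcb$c1cbdb  (last char: 'b')
  sorted[19] = dbaccabcb$c1cbdbd10cb  (last char: 'b')
  sorted[20] = dbd10cbdbaccabcb$c1cb  (last char: 'b')
Last column: b1dccbcdadcc$cb01abbb
Original string S is at sorted index 12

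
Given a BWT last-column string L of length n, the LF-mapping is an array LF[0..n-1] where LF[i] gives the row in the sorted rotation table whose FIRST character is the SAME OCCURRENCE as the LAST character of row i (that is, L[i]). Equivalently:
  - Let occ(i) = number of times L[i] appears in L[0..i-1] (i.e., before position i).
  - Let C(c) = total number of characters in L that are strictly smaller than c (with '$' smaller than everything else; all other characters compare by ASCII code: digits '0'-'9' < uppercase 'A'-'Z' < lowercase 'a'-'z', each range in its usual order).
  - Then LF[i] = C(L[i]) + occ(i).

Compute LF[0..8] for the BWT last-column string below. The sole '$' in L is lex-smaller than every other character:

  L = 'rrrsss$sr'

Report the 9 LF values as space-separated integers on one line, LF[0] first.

Answer: 1 2 3 5 6 7 0 8 4

Derivation:
Char counts: '$':1, 'r':4, 's':4
C (first-col start): C('$')=0, C('r')=1, C('s')=5
L[0]='r': occ=0, LF[0]=C('r')+0=1+0=1
L[1]='r': occ=1, LF[1]=C('r')+1=1+1=2
L[2]='r': occ=2, LF[2]=C('r')+2=1+2=3
L[3]='s': occ=0, LF[3]=C('s')+0=5+0=5
L[4]='s': occ=1, LF[4]=C('s')+1=5+1=6
L[5]='s': occ=2, LF[5]=C('s')+2=5+2=7
L[6]='$': occ=0, LF[6]=C('$')+0=0+0=0
L[7]='s': occ=3, LF[7]=C('s')+3=5+3=8
L[8]='r': occ=3, LF[8]=C('r')+3=1+3=4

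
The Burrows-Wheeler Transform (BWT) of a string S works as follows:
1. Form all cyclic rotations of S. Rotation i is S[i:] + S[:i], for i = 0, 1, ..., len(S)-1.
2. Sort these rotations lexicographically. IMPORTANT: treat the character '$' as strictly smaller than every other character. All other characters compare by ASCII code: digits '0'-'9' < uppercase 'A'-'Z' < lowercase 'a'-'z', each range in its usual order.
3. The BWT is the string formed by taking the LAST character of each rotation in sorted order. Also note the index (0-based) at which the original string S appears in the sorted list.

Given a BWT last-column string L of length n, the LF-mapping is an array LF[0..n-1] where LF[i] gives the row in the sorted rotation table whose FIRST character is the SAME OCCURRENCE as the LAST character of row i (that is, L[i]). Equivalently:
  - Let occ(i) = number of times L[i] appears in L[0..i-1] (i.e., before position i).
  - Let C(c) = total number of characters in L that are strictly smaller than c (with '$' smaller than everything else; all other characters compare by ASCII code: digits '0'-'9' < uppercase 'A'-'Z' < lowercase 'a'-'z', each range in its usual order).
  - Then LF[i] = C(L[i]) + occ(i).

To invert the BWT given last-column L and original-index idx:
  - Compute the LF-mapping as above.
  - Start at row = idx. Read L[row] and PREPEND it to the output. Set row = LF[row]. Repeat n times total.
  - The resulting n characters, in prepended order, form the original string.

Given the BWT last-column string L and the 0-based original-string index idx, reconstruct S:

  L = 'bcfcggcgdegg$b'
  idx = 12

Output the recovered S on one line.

Answer: ggcdfbggegccb$

Derivation:
LF mapping: 1 3 8 4 9 10 5 11 6 7 12 13 0 2
Walk LF starting at row 12, prepending L[row]:
  step 1: row=12, L[12]='$', prepend. Next row=LF[12]=0
  step 2: row=0, L[0]='b', prepend. Next row=LF[0]=1
  step 3: row=1, L[1]='c', prepend. Next row=LF[1]=3
  step 4: row=3, L[3]='c', prepend. Next row=LF[3]=4
  step 5: row=4, L[4]='g', prepend. Next row=LF[4]=9
  step 6: row=9, L[9]='e', prepend. Next row=LF[9]=7
  step 7: row=7, L[7]='g', prepend. Next row=LF[7]=11
  step 8: row=11, L[11]='g', prepend. Next row=LF[11]=13
  step 9: row=13, L[13]='b', prepend. Next row=LF[13]=2
  step 10: row=2, L[2]='f', prepend. Next row=LF[2]=8
  step 11: row=8, L[8]='d', prepend. Next row=LF[8]=6
  step 12: row=6, L[6]='c', prepend. Next row=LF[6]=5
  step 13: row=5, L[5]='g', prepend. Next row=LF[5]=10
  step 14: row=10, L[10]='g', prepend. Next row=LF[10]=12
Reversed output: ggcdfbggegccb$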